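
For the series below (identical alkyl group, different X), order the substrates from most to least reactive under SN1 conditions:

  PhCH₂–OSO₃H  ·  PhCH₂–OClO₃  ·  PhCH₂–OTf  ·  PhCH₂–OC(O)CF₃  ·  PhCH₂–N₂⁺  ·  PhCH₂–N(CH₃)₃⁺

PhCH₂–N₂⁺ > PhCH₂–OTf > PhCH₂–OClO₃ > PhCH₂–OSO₃H > PhCH₂–OC(O)CF₃ > PhCH₂–N(CH₃)₃⁺

Identical carbon frameworks mean the comparison reduces to leaving-group quality.
A good leaving group is a weak base: the lower the pKₐ of its conjugate acid, the more readily it departs.
PhCH₂–N₂⁺ loses N₂: no meaningful conjugate acid; N₂ departs as an exceptionally stable neutral molecule
PhCH₂–OTf loses OTf⁻: pKₐ(CF₃SO₃H (triflic acid)) ≈ -14
PhCH₂–OClO₃ loses ClO₄⁻: pKₐ(HClO₄) ≈ -10
PhCH₂–OSO₃H loses HSO₄⁻: pKₐ(H₂SO₄) ≈ -3
PhCH₂–OC(O)CF₃ loses CF₃COO⁻: pKₐ(CF₃COOH) ≈ 0.2
PhCH₂–N(CH₃)₃⁺ loses NR'₃: pKₐ(R'₃NH⁺) ≈ 10.7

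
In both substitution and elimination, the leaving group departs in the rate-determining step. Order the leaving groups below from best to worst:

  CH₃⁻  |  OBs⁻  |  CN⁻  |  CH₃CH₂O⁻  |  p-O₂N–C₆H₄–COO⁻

OBs⁻ > p-O₂N–C₆H₄–COO⁻ > CN⁻ > CH₃CH₂O⁻ > CH₃⁻

Rank by basicity of the departing species: weakest base leaves most easily.
OBs⁻: pKₐ(p-BrC₆H₄SO₃H) ≈ -2.8
p-O₂N–C₆H₄–COO⁻: pKₐ(p-nitrobenzoic acid) ≈ 3.4
CN⁻: pKₐ(HCN) ≈ 9.2
CH₃CH₂O⁻: pKₐ(CH₃CH₂OH) ≈ 16
CH₃⁻: pKₐ(CH₄) ≈ 48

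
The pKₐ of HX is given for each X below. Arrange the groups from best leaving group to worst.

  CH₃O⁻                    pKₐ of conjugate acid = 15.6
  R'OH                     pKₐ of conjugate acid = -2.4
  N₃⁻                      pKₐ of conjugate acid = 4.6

Lower conjugate-acid pKₐ ⇒ weaker base ⇒ better leaving group.
Sorting by the given values: R'OH (-2.4), N₃⁻ (4.6), CH₃O⁻ (15.6).

R'OH > N₃⁻ > CH₃O⁻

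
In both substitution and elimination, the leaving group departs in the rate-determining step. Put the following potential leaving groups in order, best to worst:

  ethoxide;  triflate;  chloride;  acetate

triflate > chloride > acetate > ethoxide

triflate: pKₐ(CF₃SO₃H (triflic acid)) ≈ -14
chloride: pKₐ(HCl) ≈ -7
acetate: pKₐ(CH₃COOH) ≈ 4.8
ethoxide: pKₐ(CH₃CH₂OH) ≈ 16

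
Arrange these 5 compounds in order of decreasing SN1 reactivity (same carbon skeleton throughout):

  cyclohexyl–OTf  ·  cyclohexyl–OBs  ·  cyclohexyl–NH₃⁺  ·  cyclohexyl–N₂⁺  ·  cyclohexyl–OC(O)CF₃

The skeletons are identical, so relative rate is governed entirely by leaving-group ability.
A good leaving group is a weak base: the lower the pKₐ of its conjugate acid, the more readily it departs.
cyclohexyl–N₂⁺ loses N₂: no meaningful conjugate acid; N₂ departs as an exceptionally stable neutral molecule
cyclohexyl–OTf loses OTf⁻: pKₐ(CF₃SO₃H (triflic acid)) ≈ -14
cyclohexyl–OBs loses OBs⁻: pKₐ(p-BrC₆H₄SO₃H) ≈ -2.8
cyclohexyl–OC(O)CF₃ loses CF₃COO⁻: pKₐ(CF₃COOH) ≈ 0.2
cyclohexyl–NH₃⁺ loses NH₃: pKₐ(NH₄⁺) ≈ 9.2

cyclohexyl–N₂⁺ > cyclohexyl–OTf > cyclohexyl–OBs > cyclohexyl–OC(O)CF₃ > cyclohexyl–NH₃⁺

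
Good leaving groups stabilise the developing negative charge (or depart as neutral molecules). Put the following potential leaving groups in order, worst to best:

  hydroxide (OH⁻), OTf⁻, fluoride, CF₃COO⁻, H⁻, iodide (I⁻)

H⁻ < hydroxide (OH⁻) < fluoride < CF₃COO⁻ < iodide (I⁻) < OTf⁻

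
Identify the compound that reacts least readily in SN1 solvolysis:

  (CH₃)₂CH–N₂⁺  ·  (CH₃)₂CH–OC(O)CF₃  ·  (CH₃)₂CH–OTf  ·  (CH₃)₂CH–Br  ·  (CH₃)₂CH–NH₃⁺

(CH₃)₂CH–NH₃⁺

With the same alkyl group throughout, only the leaving group differentiates the rates.
A good leaving group is a weak base: the lower the pKₐ of its conjugate acid, the more readily it departs.
(CH₃)₂CH–N₂⁺ loses N₂: no meaningful conjugate acid; N₂ departs as an exceptionally stable neutral molecule
(CH₃)₂CH–OTf loses OTf⁻: pKₐ(CF₃SO₃H (triflic acid)) ≈ -14
(CH₃)₂CH–Br loses Br⁻: pKₐ(HBr) ≈ -9
(CH₃)₂CH–OC(O)CF₃ loses CF₃COO⁻: pKₐ(CF₃COOH) ≈ 0.2
(CH₃)₂CH–NH₃⁺ loses NH₃: pKₐ(NH₄⁺) ≈ 9.2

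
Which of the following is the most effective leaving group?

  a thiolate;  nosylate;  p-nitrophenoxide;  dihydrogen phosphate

The more stable X⁻ (or X) is on its own — i.e. the weaker a base it is — the better a leaving group it makes.
nosylate: pKₐ(p-O₂NC₆H₄SO₃H) ≈ -3.5
dihydrogen phosphate: pKₐ(H₃PO₄) ≈ 2.1
p-nitrophenoxide: pKₐ(p-nitrophenol) ≈ 7.2
a thiolate: pKₐ(RSH (a thiol)) ≈ 10.5

nosylate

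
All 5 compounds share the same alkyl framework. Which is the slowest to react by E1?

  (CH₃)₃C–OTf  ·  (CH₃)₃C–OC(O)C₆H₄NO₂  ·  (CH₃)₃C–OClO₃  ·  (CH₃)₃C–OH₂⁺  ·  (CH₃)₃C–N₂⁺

With the same alkyl group throughout, only the leaving group differentiates the rates.
Leaving-group ability tracks the stability of the departed species; conjugate-acid pKₐ is the usual yardstick (lower pKₐ → better LG).
(CH₃)₃C–N₂⁺ loses N₂: no meaningful conjugate acid; N₂ departs as an exceptionally stable neutral molecule
(CH₃)₃C–OTf loses OTf⁻: pKₐ(CF₃SO₃H (triflic acid)) ≈ -14
(CH₃)₃C–OClO₃ loses ClO₄⁻: pKₐ(HClO₄) ≈ -10
(CH₃)₃C–OH₂⁺ loses H₂O: pKₐ(H₃O⁺) ≈ -1.7
(CH₃)₃C–OC(O)C₆H₄NO₂ loses p-O₂N–C₆H₄–COO⁻: pKₐ(p-nitrobenzoic acid) ≈ 3.4

(CH₃)₃C–OC(O)C₆H₄NO₂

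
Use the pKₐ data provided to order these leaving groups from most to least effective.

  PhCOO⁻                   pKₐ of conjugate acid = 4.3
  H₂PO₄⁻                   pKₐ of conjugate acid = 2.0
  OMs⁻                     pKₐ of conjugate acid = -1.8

Lower conjugate-acid pKₐ ⇒ weaker base ⇒ better leaving group.
Sorting by the given values: OMs⁻ (-1.8), H₂PO₄⁻ (2.0), PhCOO⁻ (4.3).

OMs⁻ > H₂PO₄⁻ > PhCOO⁻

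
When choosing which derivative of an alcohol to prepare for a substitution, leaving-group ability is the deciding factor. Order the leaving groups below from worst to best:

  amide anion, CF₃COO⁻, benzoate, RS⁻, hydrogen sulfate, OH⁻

The more stable X⁻ (or X) is on its own — i.e. the weaker a base it is — the better a leaving group it makes.
hydrogen sulfate: pKₐ(H₂SO₄) ≈ -3
CF₃COO⁻: pKₐ(CF₃COOH) ≈ 0.2
benzoate: pKₐ(C₆H₅COOH) ≈ 4.2 — aryl carboxylate
RS⁻: pKₐ(RSH (a thiol)) ≈ 10.5 — moderately basic; rarely leaves without activation
OH⁻: pKₐ(H₂O) ≈ 15.7 — strong base; essentially never leaves without prior activation
amide anion: pKₐ(NH₃) ≈ 38 — extremely strong base; never a leaving group
The question asks for worst first, so the sequence is read in increasing leaving-group ability.

amide anion < OH⁻ < RS⁻ < benzoate < CF₃COO⁻ < hydrogen sulfate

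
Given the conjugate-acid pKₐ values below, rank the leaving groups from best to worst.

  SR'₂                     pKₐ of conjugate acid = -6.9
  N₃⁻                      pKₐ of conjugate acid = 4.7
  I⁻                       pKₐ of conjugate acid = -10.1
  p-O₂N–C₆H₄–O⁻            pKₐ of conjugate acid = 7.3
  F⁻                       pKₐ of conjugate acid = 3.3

I⁻ > SR'₂ > F⁻ > N₃⁻ > p-O₂N–C₆H₄–O⁻

Lower conjugate-acid pKₐ ⇒ weaker base ⇒ better leaving group.
Sorting by the given values: I⁻ (-10.1), SR'₂ (-6.9), F⁻ (3.3), N₃⁻ (4.7), p-O₂N–C₆H₄–O⁻ (7.3).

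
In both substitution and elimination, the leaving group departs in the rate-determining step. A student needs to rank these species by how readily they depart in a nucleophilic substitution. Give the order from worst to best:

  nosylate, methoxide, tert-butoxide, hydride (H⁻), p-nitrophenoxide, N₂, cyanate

The more stable X⁻ (or X) is on its own — i.e. the weaker a base it is — the better a leaving group it makes.
N₂: no meaningful conjugate acid; N₂ departs as an exceptionally stable neutral molecule
nosylate: pKₐ(p-O₂NC₆H₄SO₃H) ≈ -3.5
cyanate: pKₐ(HOCN) ≈ 3.5
p-nitrophenoxide: pKₐ(p-nitrophenol) ≈ 7.2
methoxide: pKₐ(CH₃OH) ≈ 15.5
tert-butoxide: pKₐ(t-BuOH) ≈ 18
hydride (H⁻): pKₐ(H₂) ≈ 36
The question asks for worst first, so the sequence is read in increasing leaving-group ability.

hydride (H⁻) < tert-butoxide < methoxide < p-nitrophenoxide < cyanate < nosylate < N₂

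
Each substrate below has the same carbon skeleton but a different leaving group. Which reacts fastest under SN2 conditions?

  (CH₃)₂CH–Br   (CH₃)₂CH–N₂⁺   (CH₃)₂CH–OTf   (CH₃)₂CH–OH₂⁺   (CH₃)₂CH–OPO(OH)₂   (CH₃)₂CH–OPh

The skeletons are identical, so relative rate is governed entirely by leaving-group ability.
Rank by basicity of the departing species: weakest base leaves most easily.
(CH₃)₂CH–N₂⁺ loses N₂: no meaningful conjugate acid; N₂ departs as an exceptionally stable neutral molecule
(CH₃)₂CH–OTf loses OTf⁻: pKₐ(CF₃SO₃H (triflic acid)) ≈ -14
(CH₃)₂CH–Br loses Br⁻: pKₐ(HBr) ≈ -9
(CH₃)₂CH–OH₂⁺ loses H₂O: pKₐ(H₃O⁺) ≈ -1.7
(CH₃)₂CH–OPO(OH)₂ loses H₂PO₄⁻: pKₐ(H₃PO₄) ≈ 2.1
(CH₃)₂CH–OPh loses PhO⁻: pKₐ(C₆H₅OH (phenol)) ≈ 10

(CH₃)₂CH–N₂⁺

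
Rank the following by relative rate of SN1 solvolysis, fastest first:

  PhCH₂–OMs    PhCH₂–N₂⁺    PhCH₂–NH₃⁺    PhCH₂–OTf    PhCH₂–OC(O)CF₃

PhCH₂–N₂⁺ > PhCH₂–OTf > PhCH₂–OMs > PhCH₂–OC(O)CF₃ > PhCH₂–NH₃⁺

Same R in every case — rank the leaving groups.
Leaving-group ability tracks the stability of the departed species; conjugate-acid pKₐ is the usual yardstick (lower pKₐ → better LG).
PhCH₂–N₂⁺ loses N₂: no meaningful conjugate acid; N₂ departs as an exceptionally stable neutral molecule
PhCH₂–OTf loses OTf⁻: pKₐ(CF₃SO₃H (triflic acid)) ≈ -14
PhCH₂–OMs loses OMs⁻: pKₐ(CH₃SO₃H (MsOH)) ≈ -1.9
PhCH₂–OC(O)CF₃ loses CF₃COO⁻: pKₐ(CF₃COOH) ≈ 0.2
PhCH₂–NH₃⁺ loses NH₃: pKₐ(NH₄⁺) ≈ 9.2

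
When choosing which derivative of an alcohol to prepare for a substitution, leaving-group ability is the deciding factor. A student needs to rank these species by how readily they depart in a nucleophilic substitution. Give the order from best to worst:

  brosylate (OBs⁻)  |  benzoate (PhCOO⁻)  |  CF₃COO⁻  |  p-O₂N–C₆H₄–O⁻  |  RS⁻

brosylate (OBs⁻) > CF₃COO⁻ > benzoate (PhCOO⁻) > p-O₂N–C₆H₄–O⁻ > RS⁻

brosylate (OBs⁻): pKₐ(p-BrC₆H₄SO₃H) ≈ -2.8
CF₃COO⁻: pKₐ(CF₃COOH) ≈ 0.2
benzoate (PhCOO⁻): pKₐ(C₆H₅COOH) ≈ 4.2 — aryl carboxylate
p-O₂N–C₆H₄–O⁻: pKₐ(p-nitrophenol) ≈ 7.2 — nitro group delocalises the charge; the classic chromogenic LG
RS⁻: pKₐ(RSH (a thiol)) ≈ 10.5 — moderately basic; rarely leaves without activation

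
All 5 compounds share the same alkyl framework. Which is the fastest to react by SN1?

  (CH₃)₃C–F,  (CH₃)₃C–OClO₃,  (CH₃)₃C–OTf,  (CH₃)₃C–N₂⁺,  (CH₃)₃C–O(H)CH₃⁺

With the same alkyl group throughout, only the leaving group differentiates the rates.
A good leaving group is a weak base: the lower the pKₐ of its conjugate acid, the more readily it departs.
(CH₃)₃C–N₂⁺ loses N₂: no meaningful conjugate acid; N₂ departs as an exceptionally stable neutral molecule
(CH₃)₃C–OTf loses OTf⁻: pKₐ(CF₃SO₃H (triflic acid)) ≈ -14
(CH₃)₃C–OClO₃ loses ClO₄⁻: pKₐ(HClO₄) ≈ -10
(CH₃)₃C–O(H)CH₃⁺ loses R'OH: pKₐ(R'OH₂⁺) ≈ -2.4
(CH₃)₃C–F loses F⁻: pKₐ(HF) ≈ 3.2

(CH₃)₃C–N₂⁺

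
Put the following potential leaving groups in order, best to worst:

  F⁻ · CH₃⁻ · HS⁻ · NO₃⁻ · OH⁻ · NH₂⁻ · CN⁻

The more stable X⁻ (or X) is on its own — i.e. the weaker a base it is — the better a leaving group it makes.
NO₃⁻: pKₐ(HNO₃) ≈ -1.3
F⁻: pKₐ(HF) ≈ 3.2
HS⁻: pKₐ(H₂S) ≈ 7 — larger and more polarisable than the oxygen analogue
CN⁻: pKₐ(HCN) ≈ 9.2 — sp carbon stabilises the charge somewhat, but still a poor LG
OH⁻: pKₐ(H₂O) ≈ 15.7 — strong base; essentially never leaves without prior activation
NH₂⁻: pKₐ(NH₃) ≈ 38
CH₃⁻: pKₐ(CH₄) ≈ 48 — unstabilised carbanion; the worst conceivable leaving group

NO₃⁻ > F⁻ > HS⁻ > CN⁻ > OH⁻ > NH₂⁻ > CH₃⁻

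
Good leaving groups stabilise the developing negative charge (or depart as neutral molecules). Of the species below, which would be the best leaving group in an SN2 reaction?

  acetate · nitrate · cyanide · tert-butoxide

nitrate

Leaving-group ability tracks the stability of the departed species; conjugate-acid pKₐ is the usual yardstick (lower pKₐ → better LG).
nitrate: pKₐ(HNO₃) ≈ -1.3
acetate: pKₐ(CH₃COOH) ≈ 4.8
cyanide: pKₐ(HCN) ≈ 9.2
tert-butoxide: pKₐ(t-BuOH) ≈ 18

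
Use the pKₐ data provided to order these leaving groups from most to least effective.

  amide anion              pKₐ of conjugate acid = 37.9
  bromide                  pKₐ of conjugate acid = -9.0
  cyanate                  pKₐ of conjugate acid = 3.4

bromide > cyanate > amide anion

Lower conjugate-acid pKₐ ⇒ weaker base ⇒ better leaving group.
Sorting by the given values: bromide (-9.0), cyanate (3.4), amide anion (37.9).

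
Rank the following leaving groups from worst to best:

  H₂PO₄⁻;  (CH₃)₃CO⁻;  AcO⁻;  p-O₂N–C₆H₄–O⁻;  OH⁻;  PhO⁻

The more stable X⁻ (or X) is on its own — i.e. the weaker a base it is — the better a leaving group it makes.
H₂PO₄⁻: pKₐ(H₃PO₄) ≈ 2.1 — moderate base; biological leaving group after further activation
AcO⁻: pKₐ(CH₃COOH) ≈ 4.8 — resonance-stabilised but still a weak base
p-O₂N–C₆H₄–O⁻: pKₐ(p-nitrophenol) ≈ 7.2 — nitro group delocalises the charge; the classic chromogenic LG
PhO⁻: pKₐ(C₆H₅OH (phenol)) ≈ 10
OH⁻: pKₐ(H₂O) ≈ 15.7
(CH₃)₃CO⁻: pKₐ(t-BuOH) ≈ 18 — bulky, strongly basic alkoxide
The question asks for worst first, so the sequence is read in increasing leaving-group ability.

(CH₃)₃CO⁻ < OH⁻ < PhO⁻ < p-O₂N–C₆H₄–O⁻ < AcO⁻ < H₂PO₄⁻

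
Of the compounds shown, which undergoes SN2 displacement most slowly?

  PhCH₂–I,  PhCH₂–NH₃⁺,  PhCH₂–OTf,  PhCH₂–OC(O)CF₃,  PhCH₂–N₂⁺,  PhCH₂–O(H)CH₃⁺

PhCH₂–NH₃⁺

The skeletons are identical, so relative rate is governed entirely by leaving-group ability.
Leaving-group ability tracks the stability of the departed species; conjugate-acid pKₐ is the usual yardstick (lower pKₐ → better LG).
PhCH₂–N₂⁺ loses N₂: no meaningful conjugate acid; N₂ departs as an exceptionally stable neutral molecule
PhCH₂–OTf loses OTf⁻: pKₐ(CF₃SO₃H (triflic acid)) ≈ -14
PhCH₂–I loses I⁻: pKₐ(HI) ≈ -10
PhCH₂–O(H)CH₃⁺ loses R'OH: pKₐ(R'OH₂⁺) ≈ -2.4
PhCH₂–OC(O)CF₃ loses CF₃COO⁻: pKₐ(CF₃COOH) ≈ 0.2
PhCH₂–NH₃⁺ loses NH₃: pKₐ(NH₄⁺) ≈ 9.2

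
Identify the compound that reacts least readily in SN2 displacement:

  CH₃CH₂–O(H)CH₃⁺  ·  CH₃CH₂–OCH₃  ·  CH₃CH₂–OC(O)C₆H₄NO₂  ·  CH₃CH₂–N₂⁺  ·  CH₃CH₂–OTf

CH₃CH₂–OCH₃

Same R in every case — rank the leaving groups.
The more stable X⁻ (or X) is on its own — i.e. the weaker a base it is — the better a leaving group it makes.
CH₃CH₂–N₂⁺ loses N₂: no meaningful conjugate acid; N₂ departs as an exceptionally stable neutral molecule
CH₃CH₂–OTf loses OTf⁻: pKₐ(CF₃SO₃H (triflic acid)) ≈ -14
CH₃CH₂–O(H)CH₃⁺ loses R'OH: pKₐ(R'OH₂⁺) ≈ -2.4
CH₃CH₂–OC(O)C₆H₄NO₂ loses p-O₂N–C₆H₄–COO⁻: pKₐ(p-nitrobenzoic acid) ≈ 3.4
CH₃CH₂–OCH₃ loses CH₃O⁻: pKₐ(CH₃OH) ≈ 15.5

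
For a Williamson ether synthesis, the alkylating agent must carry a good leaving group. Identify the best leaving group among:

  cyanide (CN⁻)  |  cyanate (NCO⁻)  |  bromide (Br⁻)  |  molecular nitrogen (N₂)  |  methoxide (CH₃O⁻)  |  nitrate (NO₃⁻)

molecular nitrogen (N₂)

A good leaving group is a weak base: the lower the pKₐ of its conjugate acid, the more readily it departs.
molecular nitrogen (N₂): no meaningful conjugate acid; N₂ departs as an exceptionally stable neutral molecule
bromide (Br⁻): pKₐ(HBr) ≈ -9
nitrate (NO₃⁻): pKₐ(HNO₃) ≈ -1.3
cyanate (NCO⁻): pKₐ(HOCN) ≈ 3.5
cyanide (CN⁻): pKₐ(HCN) ≈ 9.2
methoxide (CH₃O⁻): pKₐ(CH₃OH) ≈ 15.5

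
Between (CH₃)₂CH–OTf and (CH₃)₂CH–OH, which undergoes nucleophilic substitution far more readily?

From (CH₃)₂CH–OH the departing group would be OH⁻ (pKₐ(H₂O) ≈ 15.7). Strong base; essentially never leaves without prior activation.
From (CH₃)₂CH–OTf the leaving group is OTf⁻ (pKₐ(CF₃SO₃H (triflic acid)) ≈ -14). Charge spread over three oxygens and a CF₃ group; the premier leaving group in synthesis.
(In practice (CH₃)₂CH–OTf is made from (CH₃)₂CH–OH by treatment with Tf₂O / 2,6-lutidine, converting the hydroxyl into a triflate.)

(CH₃)₂CH–OTf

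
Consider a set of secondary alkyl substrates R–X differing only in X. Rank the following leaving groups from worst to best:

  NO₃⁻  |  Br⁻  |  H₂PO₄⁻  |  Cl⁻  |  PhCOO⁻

Br⁻: pKₐ(HBr) ≈ -9
Cl⁻: pKₐ(HCl) ≈ -7 — moderately weak base
NO₃⁻: pKₐ(HNO₃) ≈ -1.3 — resonance-delocalised over three oxygens
H₂PO₄⁻: pKₐ(H₃PO₄) ≈ 2.1
PhCOO⁻: pKₐ(C₆H₅COOH) ≈ 4.2
Reversing gives the worst-to-best order requested.

PhCOO⁻ < H₂PO₄⁻ < NO₃⁻ < Cl⁻ < Br⁻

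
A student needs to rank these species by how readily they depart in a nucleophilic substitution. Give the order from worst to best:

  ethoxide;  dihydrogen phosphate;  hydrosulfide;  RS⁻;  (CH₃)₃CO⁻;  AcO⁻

dihydrogen phosphate: pKₐ(H₃PO₄) ≈ 2.1
AcO⁻: pKₐ(CH₃COOH) ≈ 4.8 — resonance-stabilised but still a weak base
hydrosulfide: pKₐ(H₂S) ≈ 7 — larger and more polarisable than the oxygen analogue
RS⁻: pKₐ(RSH (a thiol)) ≈ 10.5 — moderately basic; rarely leaves without activation
ethoxide: pKₐ(CH₃CH₂OH) ≈ 16
(CH₃)₃CO⁻: pKₐ(t-BuOH) ≈ 18
Reversing gives the worst-to-best order requested.

(CH₃)₃CO⁻ < ethoxide < RS⁻ < hydrosulfide < AcO⁻ < dihydrogen phosphate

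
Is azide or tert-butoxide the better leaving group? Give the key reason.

azide

azide is the better leaving group.
pKₐ(HN₃) ≈ 4.7 versus pKₐ(t-BuOH) ≈ 18: azide is the much weaker base.
Linear, resonance-stabilised.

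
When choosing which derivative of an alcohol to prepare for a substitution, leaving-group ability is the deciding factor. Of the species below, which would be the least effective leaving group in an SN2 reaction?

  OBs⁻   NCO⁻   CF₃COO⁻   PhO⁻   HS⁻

A good leaving group is a weak base: the lower the pKₐ of its conjugate acid, the more readily it departs.
OBs⁻: pKₐ(p-BrC₆H₄SO₃H) ≈ -2.8
CF₃COO⁻: pKₐ(CF₃COOH) ≈ 0.2
NCO⁻: pKₐ(HOCN) ≈ 3.5
HS⁻: pKₐ(H₂S) ≈ 7
PhO⁻: pKₐ(C₆H₅OH (phenol)) ≈ 10

PhO⁻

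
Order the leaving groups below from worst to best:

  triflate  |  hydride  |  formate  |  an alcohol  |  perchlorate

hydride < formate < an alcohol < perchlorate < triflate

A good leaving group is a weak base: the lower the pKₐ of its conjugate acid, the more readily it departs.
triflate: pKₐ(CF₃SO₃H (triflic acid)) ≈ -14
perchlorate: pKₐ(HClO₄) ≈ -10
an alcohol: pKₐ(R'OH₂⁺) ≈ -2.4
formate: pKₐ(HCOOH) ≈ 3.8
hydride: pKₐ(H₂) ≈ 36
The question asks for worst first, so the sequence is read in increasing leaving-group ability.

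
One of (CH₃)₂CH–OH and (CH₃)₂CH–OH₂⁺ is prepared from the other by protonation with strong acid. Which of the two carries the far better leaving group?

(CH₃)₂CH–OH₂⁺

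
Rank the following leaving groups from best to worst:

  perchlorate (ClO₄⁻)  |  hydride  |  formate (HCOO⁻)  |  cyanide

Leaving-group ability tracks the stability of the departed species; conjugate-acid pKₐ is the usual yardstick (lower pKₐ → better LG).
perchlorate (ClO₄⁻): pKₐ(HClO₄) ≈ -10 — extremely weak base; rarely used for safety reasons
formate (HCOO⁻): pKₐ(HCOOH) ≈ 3.8
cyanide: pKₐ(HCN) ≈ 9.2 — sp carbon stabilises the charge somewhat, but still a poor LG
hydride: pKₐ(H₂) ≈ 36 — extremely strong base; leaves only in special hydride-transfer contexts

perchlorate (ClO₄⁻) > formate (HCOO⁻) > cyanide > hydride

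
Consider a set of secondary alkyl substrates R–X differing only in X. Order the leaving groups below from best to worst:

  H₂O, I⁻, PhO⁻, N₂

Leaving-group ability tracks the stability of the departed species; conjugate-acid pKₐ is the usual yardstick (lower pKₐ → better LG).
N₂: no meaningful conjugate acid; N₂ departs as an exceptionally stable neutral molecule
I⁻: pKₐ(HI) ≈ -10
H₂O: pKₐ(H₃O⁺) ≈ -1.7
PhO⁻: pKₐ(C₆H₅OH (phenol)) ≈ 10

N₂ > I⁻ > H₂O > PhO⁻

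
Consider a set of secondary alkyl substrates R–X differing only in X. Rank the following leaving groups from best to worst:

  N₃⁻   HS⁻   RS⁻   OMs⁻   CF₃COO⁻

OMs⁻ > CF₃COO⁻ > N₃⁻ > HS⁻ > RS⁻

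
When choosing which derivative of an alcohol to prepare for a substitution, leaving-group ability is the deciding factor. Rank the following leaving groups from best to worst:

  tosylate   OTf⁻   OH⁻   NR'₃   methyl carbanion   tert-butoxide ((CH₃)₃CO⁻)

Rank by basicity of the departing species: weakest base leaves most easily.
OTf⁻: pKₐ(CF₃SO₃H (triflic acid)) ≈ -14
tosylate: pKₐ(p-CH₃C₆H₄SO₃H (TsOH)) ≈ -2.8
NR'₃: pKₐ(R'₃NH⁺) ≈ 10.7
OH⁻: pKₐ(H₂O) ≈ 15.7
tert-butoxide ((CH₃)₃CO⁻): pKₐ(t-BuOH) ≈ 18
methyl carbanion: pKₐ(CH₄) ≈ 48

OTf⁻ > tosylate > NR'₃ > OH⁻ > tert-butoxide ((CH₃)₃CO⁻) > methyl carbanion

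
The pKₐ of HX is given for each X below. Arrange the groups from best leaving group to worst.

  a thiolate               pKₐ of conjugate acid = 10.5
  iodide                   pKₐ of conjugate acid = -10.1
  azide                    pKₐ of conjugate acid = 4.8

iodide > azide > a thiolate

Lower conjugate-acid pKₐ ⇒ weaker base ⇒ better leaving group.
Sorting by the given values: iodide (-10.1), azide (4.8), a thiolate (10.5).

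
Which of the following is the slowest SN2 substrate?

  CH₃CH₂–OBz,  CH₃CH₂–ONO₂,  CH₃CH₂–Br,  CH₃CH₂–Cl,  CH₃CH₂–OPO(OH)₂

CH₃CH₂–OBz

Same R in every case — rank the leaving groups.
Rank by basicity of the departing species: weakest base leaves most easily.
CH₃CH₂–Br loses Br⁻: pKₐ(HBr) ≈ -9
CH₃CH₂–Cl loses Cl⁻: pKₐ(HCl) ≈ -7
CH₃CH₂–ONO₂ loses NO₃⁻: pKₐ(HNO₃) ≈ -1.3
CH₃CH₂–OPO(OH)₂ loses H₂PO₄⁻: pKₐ(H₃PO₄) ≈ 2.1
CH₃CH₂–OBz loses PhCOO⁻: pKₐ(C₆H₅COOH) ≈ 4.2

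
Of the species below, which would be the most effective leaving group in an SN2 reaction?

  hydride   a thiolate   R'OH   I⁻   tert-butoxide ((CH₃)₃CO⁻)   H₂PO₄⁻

I⁻

The more stable X⁻ (or X) is on its own — i.e. the weaker a base it is — the better a leaving group it makes.
I⁻: pKₐ(HI) ≈ -10
R'OH: pKₐ(R'OH₂⁺) ≈ -2.4
H₂PO₄⁻: pKₐ(H₃PO₄) ≈ 2.1
a thiolate: pKₐ(RSH (a thiol)) ≈ 10.5
tert-butoxide ((CH₃)₃CO⁻): pKₐ(t-BuOH) ≈ 18
hydride: pKₐ(H₂) ≈ 36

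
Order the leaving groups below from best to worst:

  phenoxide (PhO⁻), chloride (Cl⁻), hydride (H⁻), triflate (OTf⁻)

A good leaving group is a weak base: the lower the pKₐ of its conjugate acid, the more readily it departs.
triflate (OTf⁻): pKₐ(CF₃SO₃H (triflic acid)) ≈ -14
chloride (Cl⁻): pKₐ(HCl) ≈ -7
phenoxide (PhO⁻): pKₐ(C₆H₅OH (phenol)) ≈ 10
hydride (H⁻): pKₐ(H₂) ≈ 36

triflate (OTf⁻) > chloride (Cl⁻) > phenoxide (PhO⁻) > hydride (H⁻)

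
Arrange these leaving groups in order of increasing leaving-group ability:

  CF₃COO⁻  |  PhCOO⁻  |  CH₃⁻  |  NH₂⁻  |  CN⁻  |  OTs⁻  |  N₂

CH₃⁻ < NH₂⁻ < CN⁻ < PhCOO⁻ < CF₃COO⁻ < OTs⁻ < N₂

Rank by basicity of the departing species: weakest base leaves most easily.
N₂: no meaningful conjugate acid; N₂ departs as an exceptionally stable neutral molecule
OTs⁻: pKₐ(p-CH₃C₆H₄SO₃H (TsOH)) ≈ -2.8
CF₃COO⁻: pKₐ(CF₃COOH) ≈ 0.2
PhCOO⁻: pKₐ(C₆H₅COOH) ≈ 4.2
CN⁻: pKₐ(HCN) ≈ 9.2
NH₂⁻: pKₐ(NH₃) ≈ 38
CH₃⁻: pKₐ(CH₄) ≈ 48
The question asks for worst first, so the sequence is read in increasing leaving-group ability.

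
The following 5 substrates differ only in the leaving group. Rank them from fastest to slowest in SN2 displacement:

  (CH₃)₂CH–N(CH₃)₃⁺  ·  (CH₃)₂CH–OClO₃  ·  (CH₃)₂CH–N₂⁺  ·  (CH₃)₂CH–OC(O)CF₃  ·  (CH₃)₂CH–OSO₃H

Identical carbon frameworks mean the comparison reduces to leaving-group quality.
Rank by basicity of the departing species: weakest base leaves most easily.
(CH₃)₂CH–N₂⁺ loses N₂: no meaningful conjugate acid; N₂ departs as an exceptionally stable neutral molecule
(CH₃)₂CH–OClO₃ loses ClO₄⁻: pKₐ(HClO₄) ≈ -10
(CH₃)₂CH–OSO₃H loses HSO₄⁻: pKₐ(H₂SO₄) ≈ -3
(CH₃)₂CH–OC(O)CF₃ loses CF₃COO⁻: pKₐ(CF₃COOH) ≈ 0.2
(CH₃)₂CH–N(CH₃)₃⁺ loses NR'₃: pKₐ(R'₃NH⁺) ≈ 10.7

(CH₃)₂CH–N₂⁺ > (CH₃)₂CH–OClO₃ > (CH₃)₂CH–OSO₃H > (CH₃)₂CH–OC(O)CF₃ > (CH₃)₂CH–N(CH₃)₃⁺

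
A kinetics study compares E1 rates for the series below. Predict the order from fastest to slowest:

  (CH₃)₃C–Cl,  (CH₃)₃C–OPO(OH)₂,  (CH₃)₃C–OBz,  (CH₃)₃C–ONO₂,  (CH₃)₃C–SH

With the same alkyl group throughout, only the leaving group differentiates the rates.
The more stable X⁻ (or X) is on its own — i.e. the weaker a base it is — the better a leaving group it makes.
(CH₃)₃C–Cl loses Cl⁻: pKₐ(HCl) ≈ -7
(CH₃)₃C–ONO₂ loses NO₃⁻: pKₐ(HNO₃) ≈ -1.3
(CH₃)₃C–OPO(OH)₂ loses H₂PO₄⁻: pKₐ(H₃PO₄) ≈ 2.1
(CH₃)₃C–OBz loses PhCOO⁻: pKₐ(C₆H₅COOH) ≈ 4.2
(CH₃)₃C–SH loses HS⁻: pKₐ(H₂S) ≈ 7

(CH₃)₃C–Cl > (CH₃)₃C–ONO₂ > (CH₃)₃C–OPO(OH)₂ > (CH₃)₃C–OBz > (CH₃)₃C–SH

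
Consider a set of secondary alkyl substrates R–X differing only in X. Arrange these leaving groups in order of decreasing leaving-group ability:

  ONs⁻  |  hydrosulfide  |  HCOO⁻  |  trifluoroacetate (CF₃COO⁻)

ONs⁻ > trifluoroacetate (CF₃COO⁻) > HCOO⁻ > hydrosulfide

A good leaving group is a weak base: the lower the pKₐ of its conjugate acid, the more readily it departs.
ONs⁻: pKₐ(p-O₂NC₆H₄SO₃H) ≈ -3.5
trifluoroacetate (CF₃COO⁻): pKₐ(CF₃COOH) ≈ 0.2
HCOO⁻: pKₐ(HCOOH) ≈ 3.8
hydrosulfide: pKₐ(H₂S) ≈ 7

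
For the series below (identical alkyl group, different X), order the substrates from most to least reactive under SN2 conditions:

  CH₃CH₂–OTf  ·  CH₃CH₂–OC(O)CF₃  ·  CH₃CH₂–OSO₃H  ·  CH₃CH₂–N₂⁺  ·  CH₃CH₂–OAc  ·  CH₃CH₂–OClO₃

With the same alkyl group throughout, only the leaving group differentiates the rates.
The more stable X⁻ (or X) is on its own — i.e. the weaker a base it is — the better a leaving group it makes.
CH₃CH₂–N₂⁺ loses N₂: no meaningful conjugate acid; N₂ departs as an exceptionally stable neutral molecule
CH₃CH₂–OTf loses OTf⁻: pKₐ(CF₃SO₃H (triflic acid)) ≈ -14
CH₃CH₂–OClO₃ loses ClO₄⁻: pKₐ(HClO₄) ≈ -10
CH₃CH₂–OSO₃H loses HSO₄⁻: pKₐ(H₂SO₄) ≈ -3
CH₃CH₂–OC(O)CF₃ loses CF₃COO⁻: pKₐ(CF₃COOH) ≈ 0.2
CH₃CH₂–OAc loses AcO⁻: pKₐ(CH₃COOH) ≈ 4.8

CH₃CH₂–N₂⁺ > CH₃CH₂–OTf > CH₃CH₂–OClO₃ > CH₃CH₂–OSO₃H > CH₃CH₂–OC(O)CF₃ > CH₃CH₂–OAc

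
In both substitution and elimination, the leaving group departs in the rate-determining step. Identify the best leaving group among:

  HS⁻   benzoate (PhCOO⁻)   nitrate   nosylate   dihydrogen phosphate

nosylate

A good leaving group is a weak base: the lower the pKₐ of its conjugate acid, the more readily it departs.
nosylate: pKₐ(p-O₂NC₆H₄SO₃H) ≈ -3.5
nitrate: pKₐ(HNO₃) ≈ -1.3
dihydrogen phosphate: pKₐ(H₃PO₄) ≈ 2.1
benzoate (PhCOO⁻): pKₐ(C₆H₅COOH) ≈ 4.2
HS⁻: pKₐ(H₂S) ≈ 7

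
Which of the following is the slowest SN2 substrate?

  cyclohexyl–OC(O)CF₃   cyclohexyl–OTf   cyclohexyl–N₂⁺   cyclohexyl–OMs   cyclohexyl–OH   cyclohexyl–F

Same R in every case — rank the leaving groups.
The more stable X⁻ (or X) is on its own — i.e. the weaker a base it is — the better a leaving group it makes.
cyclohexyl–N₂⁺ loses N₂: no meaningful conjugate acid; N₂ departs as an exceptionally stable neutral molecule
cyclohexyl–OTf loses OTf⁻: pKₐ(CF₃SO₃H (triflic acid)) ≈ -14
cyclohexyl–OMs loses OMs⁻: pKₐ(CH₃SO₃H (MsOH)) ≈ -1.9
cyclohexyl–OC(O)CF₃ loses CF₃COO⁻: pKₐ(CF₃COOH) ≈ 0.2
cyclohexyl–F loses F⁻: pKₐ(HF) ≈ 3.2
cyclohexyl–OH loses OH⁻: pKₐ(H₂O) ≈ 15.7

cyclohexyl–OH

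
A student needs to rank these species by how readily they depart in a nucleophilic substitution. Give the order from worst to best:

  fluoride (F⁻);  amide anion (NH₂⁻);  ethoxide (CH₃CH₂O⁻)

fluoride (F⁻): pKₐ(HF) ≈ 3.2 — small and strongly basic; the poor halide leaving group
ethoxide (CH₃CH₂O⁻): pKₐ(CH₃CH₂OH) ≈ 16
amide anion (NH₂⁻): pKₐ(NH₃) ≈ 38 — extremely strong base; never a leaving group
Listed from poorest to best leaving group as asked.

amide anion (NH₂⁻) < ethoxide (CH₃CH₂O⁻) < fluoride (F⁻)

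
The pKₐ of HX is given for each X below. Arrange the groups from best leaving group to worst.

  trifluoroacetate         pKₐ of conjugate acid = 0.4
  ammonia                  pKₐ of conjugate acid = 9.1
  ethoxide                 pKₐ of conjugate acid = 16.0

Lower conjugate-acid pKₐ ⇒ weaker base ⇒ better leaving group.
Sorting by the given values: trifluoroacetate (0.4), ammonia (9.1), ethoxide (16.0).

trifluoroacetate > ammonia > ethoxide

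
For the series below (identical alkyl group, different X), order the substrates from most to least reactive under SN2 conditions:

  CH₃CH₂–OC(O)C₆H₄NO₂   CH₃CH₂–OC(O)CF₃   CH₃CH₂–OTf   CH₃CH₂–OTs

CH₃CH₂–OTf > CH₃CH₂–OTs > CH₃CH₂–OC(O)CF₃ > CH₃CH₂–OC(O)C₆H₄NO₂

Same R in every case — rank the leaving groups.
The more stable X⁻ (or X) is on its own — i.e. the weaker a base it is — the better a leaving group it makes.
CH₃CH₂–OTf loses OTf⁻: pKₐ(CF₃SO₃H (triflic acid)) ≈ -14
CH₃CH₂–OTs loses OTs⁻: pKₐ(p-CH₃C₆H₄SO₃H (TsOH)) ≈ -2.8
CH₃CH₂–OC(O)CF₃ loses CF₃COO⁻: pKₐ(CF₃COOH) ≈ 0.2
CH₃CH₂–OC(O)C₆H₄NO₂ loses p-O₂N–C₆H₄–COO⁻: pKₐ(p-nitrobenzoic acid) ≈ 3.4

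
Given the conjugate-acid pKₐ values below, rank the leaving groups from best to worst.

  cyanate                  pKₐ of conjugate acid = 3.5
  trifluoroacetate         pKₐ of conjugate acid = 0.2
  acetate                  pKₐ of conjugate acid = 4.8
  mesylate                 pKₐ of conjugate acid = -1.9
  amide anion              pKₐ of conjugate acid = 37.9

Lower conjugate-acid pKₐ ⇒ weaker base ⇒ better leaving group.
Sorting by the given values: mesylate (-1.9), trifluoroacetate (0.2), cyanate (3.5), acetate (4.8), amide anion (37.9).

mesylate > trifluoroacetate > cyanate > acetate > amide anion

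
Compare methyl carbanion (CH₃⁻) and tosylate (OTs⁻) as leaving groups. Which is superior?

tosylate (OTs⁻)

tosylate (OTs⁻) is the better leaving group.
pKₐ(p-CH₃C₆H₄SO₃H (TsOH)) ≈ -2.8 versus pKₐ(CH₄) ≈ 48: tosylate (OTs⁻) is the much weaker base.
Resonance-delocalised arenesulfonate.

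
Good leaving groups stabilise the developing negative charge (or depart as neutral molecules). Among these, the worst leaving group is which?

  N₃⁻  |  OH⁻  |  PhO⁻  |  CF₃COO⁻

OH⁻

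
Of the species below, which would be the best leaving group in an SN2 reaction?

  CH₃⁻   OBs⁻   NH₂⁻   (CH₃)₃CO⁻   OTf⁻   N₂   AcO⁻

N₂

Leaving-group ability tracks the stability of the departed species; conjugate-acid pKₐ is the usual yardstick (lower pKₐ → better LG).
N₂: no meaningful conjugate acid; N₂ departs as an exceptionally stable neutral molecule
OTf⁻: pKₐ(CF₃SO₃H (triflic acid)) ≈ -14
OBs⁻: pKₐ(p-BrC₆H₄SO₃H) ≈ -2.8
AcO⁻: pKₐ(CH₃COOH) ≈ 4.8
(CH₃)₃CO⁻: pKₐ(t-BuOH) ≈ 18
NH₂⁻: pKₐ(NH₃) ≈ 38
CH₃⁻: pKₐ(CH₄) ≈ 48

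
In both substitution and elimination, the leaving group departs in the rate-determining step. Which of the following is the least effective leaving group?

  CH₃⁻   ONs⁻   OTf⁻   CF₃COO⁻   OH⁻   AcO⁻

CH₃⁻

The more stable X⁻ (or X) is on its own — i.e. the weaker a base it is — the better a leaving group it makes.
OTf⁻: pKₐ(CF₃SO₃H (triflic acid)) ≈ -14
ONs⁻: pKₐ(p-O₂NC₆H₄SO₃H) ≈ -3.5
CF₃COO⁻: pKₐ(CF₃COOH) ≈ 0.2
AcO⁻: pKₐ(CH₃COOH) ≈ 4.8
OH⁻: pKₐ(H₂O) ≈ 15.7
CH₃⁻: pKₐ(CH₄) ≈ 48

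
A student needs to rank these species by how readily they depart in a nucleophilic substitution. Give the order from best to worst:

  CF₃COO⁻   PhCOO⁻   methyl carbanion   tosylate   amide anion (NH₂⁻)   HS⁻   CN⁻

tosylate > CF₃COO⁻ > PhCOO⁻ > HS⁻ > CN⁻ > amide anion (NH₂⁻) > methyl carbanion

Leaving-group ability tracks the stability of the departed species; conjugate-acid pKₐ is the usual yardstick (lower pKₐ → better LG).
tosylate: pKₐ(p-CH₃C₆H₄SO₃H (TsOH)) ≈ -2.8
CF₃COO⁻: pKₐ(CF₃COOH) ≈ 0.2
PhCOO⁻: pKₐ(C₆H₅COOH) ≈ 4.2
HS⁻: pKₐ(H₂S) ≈ 7
CN⁻: pKₐ(HCN) ≈ 9.2
amide anion (NH₂⁻): pKₐ(NH₃) ≈ 38
methyl carbanion: pKₐ(CH₄) ≈ 48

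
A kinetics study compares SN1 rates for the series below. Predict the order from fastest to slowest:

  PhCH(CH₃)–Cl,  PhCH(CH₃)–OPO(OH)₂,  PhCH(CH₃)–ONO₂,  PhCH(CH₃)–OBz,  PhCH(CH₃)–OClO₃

PhCH(CH₃)–OClO₃ > PhCH(CH₃)–Cl > PhCH(CH₃)–ONO₂ > PhCH(CH₃)–OPO(OH)₂ > PhCH(CH₃)–OBz

The skeletons are identical, so relative rate is governed entirely by leaving-group ability.
Leaving-group ability tracks the stability of the departed species; conjugate-acid pKₐ is the usual yardstick (lower pKₐ → better LG).
PhCH(CH₃)–OClO₃ loses ClO₄⁻: pKₐ(HClO₄) ≈ -10
PhCH(CH₃)–Cl loses Cl⁻: pKₐ(HCl) ≈ -7
PhCH(CH₃)–ONO₂ loses NO₃⁻: pKₐ(HNO₃) ≈ -1.3
PhCH(CH₃)–OPO(OH)₂ loses H₂PO₄⁻: pKₐ(H₃PO₄) ≈ 2.1
PhCH(CH₃)–OBz loses PhCOO⁻: pKₐ(C₆H₅COOH) ≈ 4.2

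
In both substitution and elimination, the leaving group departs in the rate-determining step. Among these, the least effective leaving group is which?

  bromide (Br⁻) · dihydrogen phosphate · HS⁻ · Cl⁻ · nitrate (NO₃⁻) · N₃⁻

bromide (Br⁻): pKₐ(HBr) ≈ -9
Cl⁻: pKₐ(HCl) ≈ -7
nitrate (NO₃⁻): pKₐ(HNO₃) ≈ -1.3
dihydrogen phosphate: pKₐ(H₃PO₄) ≈ 2.1
N₃⁻: pKₐ(HN₃) ≈ 4.7
HS⁻: pKₐ(H₂S) ≈ 7

HS⁻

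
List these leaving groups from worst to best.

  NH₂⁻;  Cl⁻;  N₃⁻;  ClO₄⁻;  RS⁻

The more stable X⁻ (or X) is on its own — i.e. the weaker a base it is — the better a leaving group it makes.
ClO₄⁻: pKₐ(HClO₄) ≈ -10
Cl⁻: pKₐ(HCl) ≈ -7
N₃⁻: pKₐ(HN₃) ≈ 4.7
RS⁻: pKₐ(RSH (a thiol)) ≈ 10.5
NH₂⁻: pKₐ(NH₃) ≈ 38
The question asks for worst first, so the sequence is read in increasing leaving-group ability.

NH₂⁻ < RS⁻ < N₃⁻ < Cl⁻ < ClO₄⁻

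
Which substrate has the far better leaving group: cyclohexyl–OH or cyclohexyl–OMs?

From cyclohexyl–OH the departing group would be OH⁻ (pKₐ(H₂O) ≈ 15.7). Strong base; essentially never leaves without prior activation.
From cyclohexyl–OMs the leaving group is OMs⁻ (pKₐ(CH₃SO₃H (MsOH)) ≈ -1.9). Resonance-delocalised alkanesulfonate.
(In practice cyclohexyl–OMs is made from cyclohexyl–OH by treatment with MsCl / Et₃N, converting the hydroxyl into a mesylate.)

cyclohexyl–OMs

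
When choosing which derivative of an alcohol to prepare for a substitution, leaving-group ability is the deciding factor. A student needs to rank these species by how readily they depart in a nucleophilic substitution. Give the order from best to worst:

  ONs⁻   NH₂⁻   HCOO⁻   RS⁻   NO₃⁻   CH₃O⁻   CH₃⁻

A good leaving group is a weak base: the lower the pKₐ of its conjugate acid, the more readily it departs.
ONs⁻: pKₐ(p-O₂NC₆H₄SO₃H) ≈ -3.5
NO₃⁻: pKₐ(HNO₃) ≈ -1.3 — resonance-delocalised over three oxygens
HCOO⁻: pKₐ(HCOOH) ≈ 3.8 — resonance-stabilised carboxylate
RS⁻: pKₐ(RSH (a thiol)) ≈ 10.5
CH₃O⁻: pKₐ(CH₃OH) ≈ 15.5
NH₂⁻: pKₐ(NH₃) ≈ 38
CH₃⁻: pKₐ(CH₄) ≈ 48

ONs⁻ > NO₃⁻ > HCOO⁻ > RS⁻ > CH₃O⁻ > NH₂⁻ > CH₃⁻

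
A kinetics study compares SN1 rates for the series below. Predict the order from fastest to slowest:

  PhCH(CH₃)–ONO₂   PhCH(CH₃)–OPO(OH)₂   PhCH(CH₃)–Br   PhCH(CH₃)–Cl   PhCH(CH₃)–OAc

PhCH(CH₃)–Br > PhCH(CH₃)–Cl > PhCH(CH₃)–ONO₂ > PhCH(CH₃)–OPO(OH)₂ > PhCH(CH₃)–OAc

The skeletons are identical, so relative rate is governed entirely by leaving-group ability.
Leaving-group ability tracks the stability of the departed species; conjugate-acid pKₐ is the usual yardstick (lower pKₐ → better LG).
PhCH(CH₃)–Br loses Br⁻: pKₐ(HBr) ≈ -9
PhCH(CH₃)–Cl loses Cl⁻: pKₐ(HCl) ≈ -7
PhCH(CH₃)–ONO₂ loses NO₃⁻: pKₐ(HNO₃) ≈ -1.3
PhCH(CH₃)–OPO(OH)₂ loses H₂PO₄⁻: pKₐ(H₃PO₄) ≈ 2.1
PhCH(CH₃)–OAc loses AcO⁻: pKₐ(CH₃COOH) ≈ 4.8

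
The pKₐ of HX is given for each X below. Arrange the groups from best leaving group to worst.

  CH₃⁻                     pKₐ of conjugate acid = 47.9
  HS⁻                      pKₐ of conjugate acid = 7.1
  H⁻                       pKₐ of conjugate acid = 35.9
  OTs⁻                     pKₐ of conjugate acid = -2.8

OTs⁻ > HS⁻ > H⁻ > CH₃⁻

Lower conjugate-acid pKₐ ⇒ weaker base ⇒ better leaving group.
Sorting by the given values: OTs⁻ (-2.8), HS⁻ (7.1), H⁻ (35.9), CH₃⁻ (47.9).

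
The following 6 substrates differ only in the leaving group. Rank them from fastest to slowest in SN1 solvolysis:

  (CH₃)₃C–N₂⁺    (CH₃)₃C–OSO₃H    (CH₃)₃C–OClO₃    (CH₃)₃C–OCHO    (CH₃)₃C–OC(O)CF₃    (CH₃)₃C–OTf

(CH₃)₃C–N₂⁺ > (CH₃)₃C–OTf > (CH₃)₃C–OClO₃ > (CH₃)₃C–OSO₃H > (CH₃)₃C–OC(O)CF₃ > (CH₃)₃C–OCHO

Same R in every case — rank the leaving groups.
A good leaving group is a weak base: the lower the pKₐ of its conjugate acid, the more readily it departs.
(CH₃)₃C–N₂⁺ loses N₂: no meaningful conjugate acid; N₂ departs as an exceptionally stable neutral molecule
(CH₃)₃C–OTf loses OTf⁻: pKₐ(CF₃SO₃H (triflic acid)) ≈ -14
(CH₃)₃C–OClO₃ loses ClO₄⁻: pKₐ(HClO₄) ≈ -10
(CH₃)₃C–OSO₃H loses HSO₄⁻: pKₐ(H₂SO₄) ≈ -3
(CH₃)₃C–OC(O)CF₃ loses CF₃COO⁻: pKₐ(CF₃COOH) ≈ 0.2
(CH₃)₃C–OCHO loses HCOO⁻: pKₐ(HCOOH) ≈ 3.8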